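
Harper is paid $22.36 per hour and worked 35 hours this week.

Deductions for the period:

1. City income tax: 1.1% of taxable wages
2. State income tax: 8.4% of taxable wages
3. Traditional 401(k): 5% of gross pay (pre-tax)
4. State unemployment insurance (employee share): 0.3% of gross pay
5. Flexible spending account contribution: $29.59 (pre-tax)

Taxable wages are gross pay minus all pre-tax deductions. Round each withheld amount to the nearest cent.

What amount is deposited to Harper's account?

$643.71

Gross pay: 35 × $22.36 = $782.60
Traditional 401(k): $782.60 × 0.05 = $39.13
Flexible spending account contribution: $29.59
Pre-tax total = $39.13 + $29.59 = $68.72
Taxable wages = $782.60 − $68.72 = $713.88
State income tax: $713.88 × 0.084 = $59.97
City income tax: $713.88 × 0.011 = $7.85
State unemployment insurance (employee share): $782.60 × 0.003 = $2.35
Total deductions = $39.13 + $29.59 + $59.97 + $7.85 + $2.35 = $138.89
Net pay = $782.60 − $138.89 = $643.71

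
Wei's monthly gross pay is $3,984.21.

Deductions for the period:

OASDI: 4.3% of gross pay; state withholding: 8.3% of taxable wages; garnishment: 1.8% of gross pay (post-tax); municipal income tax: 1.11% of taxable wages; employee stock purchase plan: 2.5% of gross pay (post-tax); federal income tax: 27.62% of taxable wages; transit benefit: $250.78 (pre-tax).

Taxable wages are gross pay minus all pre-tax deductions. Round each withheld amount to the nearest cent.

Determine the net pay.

Transit benefit: $250.78
Taxable wages = $3,984.21 − $250.78 = $3,733.43
Municipal income tax: $3,733.43 × 0.0111 = $41.44
State withholding: $3,733.43 × 0.083 = $309.87
Federal income tax: $3,733.43 × 0.2762 = $1,031.17
OASDI: $3,984.21 × 0.043 = $171.32
Employee stock purchase plan: $3,984.21 × 0.025 = $99.61
Garnishment: $3,984.21 × 0.018 = $71.72
Total deductions = $250.78 + $41.44 + $309.87 + $1,031.17 + $171.32 + $99.61 + $71.72 = $1,975.91
Net pay = $3,984.21 − $1,975.91 = $2,008.30

$2,008.30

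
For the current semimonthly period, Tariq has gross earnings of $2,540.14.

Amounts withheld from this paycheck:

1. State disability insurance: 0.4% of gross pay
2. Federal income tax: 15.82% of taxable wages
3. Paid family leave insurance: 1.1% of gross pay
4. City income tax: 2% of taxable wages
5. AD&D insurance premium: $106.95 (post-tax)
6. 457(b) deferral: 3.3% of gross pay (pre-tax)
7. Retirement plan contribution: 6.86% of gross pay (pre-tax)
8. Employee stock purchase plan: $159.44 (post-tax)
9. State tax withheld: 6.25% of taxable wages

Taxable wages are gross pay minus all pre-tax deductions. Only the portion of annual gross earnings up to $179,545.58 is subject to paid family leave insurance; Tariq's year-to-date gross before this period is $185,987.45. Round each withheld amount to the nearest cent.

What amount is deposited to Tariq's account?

Retirement plan contribution: $2,540.14 × 0.0686 = $174.25
457(b) deferral: $2,540.14 × 0.033 = $83.82
Pre-tax total = $174.25 + $83.82 = $258.07
Taxable wages = $2,540.14 − $258.07 = $2,282.07
City income tax: $2,282.07 × 0.02 = $45.64
Federal income tax: $2,282.07 × 0.1582 = $361.02
State tax withheld: $2,282.07 × 0.0625 = $142.63
State disability insurance: $2,540.14 × 0.004 = $10.16
Paid family leave insurance: annual cap $179,545.58 already reached (YTD $185,987.45), so $0.00
Employee stock purchase plan: $159.44
AD&D insurance premium: $106.95
Total deductions = $174.25 + $83.82 + $45.64 + $361.02 + $142.63 + $10.16 + $0.00 + $159.44 + $106.95 = $1,083.91
Net pay = $2,540.14 − $1,083.91 = $1,456.23

$1,456.23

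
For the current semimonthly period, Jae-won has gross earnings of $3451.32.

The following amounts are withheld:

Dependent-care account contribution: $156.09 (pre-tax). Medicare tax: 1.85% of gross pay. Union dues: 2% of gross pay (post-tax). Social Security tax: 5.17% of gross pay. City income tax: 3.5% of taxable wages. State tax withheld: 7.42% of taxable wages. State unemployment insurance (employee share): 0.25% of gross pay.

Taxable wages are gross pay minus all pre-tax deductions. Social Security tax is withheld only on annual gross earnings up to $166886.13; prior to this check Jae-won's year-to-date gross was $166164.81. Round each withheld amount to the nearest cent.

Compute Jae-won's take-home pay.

$2756.59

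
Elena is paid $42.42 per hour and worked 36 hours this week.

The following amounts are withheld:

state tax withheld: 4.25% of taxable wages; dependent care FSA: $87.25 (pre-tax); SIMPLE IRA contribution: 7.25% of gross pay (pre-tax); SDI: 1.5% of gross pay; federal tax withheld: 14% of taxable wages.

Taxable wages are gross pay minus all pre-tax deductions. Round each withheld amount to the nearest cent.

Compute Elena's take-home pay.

$1,063.67

Gross pay: 36 × $42.42 = $1,527.12
SIMPLE IRA contribution: $1,527.12 × 0.0725 = $110.72
Dependent care FSA: $87.25
Pre-tax total = $110.72 + $87.25 = $197.97
Taxable wages = $1,527.12 − $197.97 = $1,329.15
Federal tax withheld: $1,329.15 × 0.14 = $186.08
State tax withheld: $1,329.15 × 0.0425 = $56.49
SDI: $1,527.12 × 0.015 = $22.91
Total deductions = $110.72 + $87.25 + $186.08 + $56.49 + $22.91 = $463.45
Net pay = $1,527.12 − $463.45 = $1,063.67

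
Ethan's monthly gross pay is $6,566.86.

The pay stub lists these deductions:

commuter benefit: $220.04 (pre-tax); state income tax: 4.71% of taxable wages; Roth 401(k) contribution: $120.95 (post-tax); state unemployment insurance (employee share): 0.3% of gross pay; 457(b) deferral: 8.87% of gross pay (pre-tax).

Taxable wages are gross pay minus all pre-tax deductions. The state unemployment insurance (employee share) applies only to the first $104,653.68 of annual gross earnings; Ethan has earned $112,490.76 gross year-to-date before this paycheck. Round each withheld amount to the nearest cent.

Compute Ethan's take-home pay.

Commuter benefit: $220.04
457(b) deferral: $6,566.86 × 0.0887 = $582.48
Pre-tax total = $220.04 + $582.48 = $802.52
Taxable wages = $6,566.86 − $802.52 = $5,764.34
State income tax: $5,764.34 × 0.0471 = $271.50
State unemployment insurance (employee share): annual cap $104,653.68 already reached (YTD $112,490.76), so $0.00
Roth 401(k) contribution: $120.95
Total deductions = $220.04 + $582.48 + $271.50 + $0.00 + $120.95 = $1,194.97
Net pay = $6,566.86 − $1,194.97 = $5,371.89

$5,371.89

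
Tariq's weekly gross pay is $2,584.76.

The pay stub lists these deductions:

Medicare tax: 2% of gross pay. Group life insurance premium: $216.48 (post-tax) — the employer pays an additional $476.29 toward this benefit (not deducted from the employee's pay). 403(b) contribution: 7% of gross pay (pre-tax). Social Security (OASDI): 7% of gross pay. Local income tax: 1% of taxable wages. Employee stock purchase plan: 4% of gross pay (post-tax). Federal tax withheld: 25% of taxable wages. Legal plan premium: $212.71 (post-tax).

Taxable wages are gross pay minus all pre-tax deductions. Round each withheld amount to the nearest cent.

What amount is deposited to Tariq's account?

403(b) contribution: $2,584.76 × 0.07 = $180.93
Taxable wages = $2,584.76 − $180.93 = $2,403.83
Local income tax: $2,403.83 × 0.01 = $24.04
Federal tax withheld: $2,403.83 × 0.25 = $600.96
Medicare tax: $2,584.76 × 0.02 = $51.70
Social Security (OASDI): $2,584.76 × 0.07 = $180.93
Legal plan premium: $212.71
Group life insurance premium: $216.48
Employee stock purchase plan: $2,584.76 × 0.04 = $103.39
(Employer's $476.29 toward group life insurance premium is not withheld from the employee.)
Total deductions = $180.93 + $24.04 + $600.96 + $51.70 + $180.93 + $212.71 + $216.48 + $103.39 = $1,571.14
Net pay = $2,584.76 − $1,571.14 = $1,013.62

$1,013.62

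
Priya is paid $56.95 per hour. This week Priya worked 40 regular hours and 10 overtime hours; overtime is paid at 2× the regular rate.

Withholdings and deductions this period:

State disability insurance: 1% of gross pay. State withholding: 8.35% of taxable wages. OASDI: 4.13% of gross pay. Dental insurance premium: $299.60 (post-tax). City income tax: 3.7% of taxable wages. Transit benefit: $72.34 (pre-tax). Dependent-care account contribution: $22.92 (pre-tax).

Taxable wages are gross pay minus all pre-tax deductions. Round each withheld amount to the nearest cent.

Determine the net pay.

$2,446.58

Regular pay: 40 × $56.95 = $2,278.00
Overtime pay: 10 × $56.95 × 2 = $1,139.00
Gross pay = $2,278.00 + $1,139.00 = $3,417.00
Dependent-care account contribution: $22.92
Transit benefit: $72.34
Pre-tax total = $22.92 + $72.34 = $95.26
Taxable wages = $3,417.00 − $95.26 = $3,321.74
State withholding: $3,321.74 × 0.0835 = $277.37
City income tax: $3,321.74 × 0.037 = $122.90
State disability insurance: $3,417.00 × 0.01 = $34.17
OASDI: $3,417.00 × 0.0413 = $141.12
Dental insurance premium: $299.60
Total deductions = $22.92 + $72.34 + $277.37 + $122.90 + $34.17 + $141.12 + $299.60 = $970.42
Net pay = $3,417.00 − $970.42 = $2,446.58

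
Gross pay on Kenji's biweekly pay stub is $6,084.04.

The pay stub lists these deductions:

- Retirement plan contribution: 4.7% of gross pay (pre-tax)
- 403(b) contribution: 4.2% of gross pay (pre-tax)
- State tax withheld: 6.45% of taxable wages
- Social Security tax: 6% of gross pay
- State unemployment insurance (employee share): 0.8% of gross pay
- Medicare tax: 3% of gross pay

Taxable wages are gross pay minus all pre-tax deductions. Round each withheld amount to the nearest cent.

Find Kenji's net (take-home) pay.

Retirement plan contribution: $6,084.04 × 0.047 = $285.95
403(b) contribution: $6,084.04 × 0.042 = $255.53
Pre-tax total = $285.95 + $255.53 = $541.48
Taxable wages = $6,084.04 − $541.48 = $5,542.56
State tax withheld: $5,542.56 × 0.0645 = $357.50
State unemployment insurance (employee share): $6,084.04 × 0.008 = $48.67
Medicare tax: $6,084.04 × 0.03 = $182.52
Social Security tax: $6,084.04 × 0.06 = $365.04
Total deductions = $285.95 + $255.53 + $357.50 + $48.67 + $182.52 + $365.04 = $1,495.21
Net pay = $6,084.04 − $1,495.21 = $4,588.83

$4,588.83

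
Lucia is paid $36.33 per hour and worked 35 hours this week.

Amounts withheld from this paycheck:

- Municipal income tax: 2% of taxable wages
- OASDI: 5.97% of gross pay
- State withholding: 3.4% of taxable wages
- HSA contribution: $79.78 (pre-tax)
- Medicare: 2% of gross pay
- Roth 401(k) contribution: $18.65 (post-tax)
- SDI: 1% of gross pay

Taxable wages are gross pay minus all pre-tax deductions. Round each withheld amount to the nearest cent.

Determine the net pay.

Gross pay: 35 × $36.33 = $1,271.55
HSA contribution: $79.78
Taxable wages = $1,271.55 − $79.78 = $1,191.77
Municipal income tax: $1,191.77 × 0.02 = $23.84
State withholding: $1,191.77 × 0.034 = $40.52
OASDI: $1,271.55 × 0.0597 = $75.91
Medicare: $1,271.55 × 0.02 = $25.43
SDI: $1,271.55 × 0.01 = $12.72
Roth 401(k) contribution: $18.65
Total deductions = $79.78 + $23.84 + $40.52 + $75.91 + $25.43 + $12.72 + $18.65 = $276.85
Net pay = $1,271.55 − $276.85 = $994.70

$994.70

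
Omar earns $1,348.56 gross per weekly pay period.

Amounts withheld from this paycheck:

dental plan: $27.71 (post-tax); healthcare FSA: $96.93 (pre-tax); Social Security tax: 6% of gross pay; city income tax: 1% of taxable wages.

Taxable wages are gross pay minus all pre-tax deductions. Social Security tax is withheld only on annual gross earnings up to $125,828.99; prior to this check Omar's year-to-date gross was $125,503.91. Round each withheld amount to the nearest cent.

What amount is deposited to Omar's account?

Healthcare FSA: $96.93
Taxable wages = $1,348.56 − $96.93 = $1,251.63
City income tax: $1,251.63 × 0.01 = $12.52
Social Security tax: only $125,828.99 − $125,503.91 = $325.08 of this check is subject → $325.08 × 0.06 = $19.50
Dental plan: $27.71
Total deductions = $96.93 + $12.52 + $19.50 + $27.71 = $156.66
Net pay = $1,348.56 − $156.66 = $1,191.90

$1,191.90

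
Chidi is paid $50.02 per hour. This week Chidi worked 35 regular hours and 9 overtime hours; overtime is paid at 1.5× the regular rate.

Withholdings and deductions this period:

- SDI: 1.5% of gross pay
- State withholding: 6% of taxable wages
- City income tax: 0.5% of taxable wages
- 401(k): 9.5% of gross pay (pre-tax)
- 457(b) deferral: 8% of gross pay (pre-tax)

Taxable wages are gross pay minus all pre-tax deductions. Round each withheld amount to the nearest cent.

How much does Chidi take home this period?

Regular pay: 35 × $50.02 = $1,750.70
Overtime pay: 9 × $50.02 × 1.5 = $675.27
Gross pay = $1,750.70 + $675.27 = $2,425.97
401(k): $2,425.97 × 0.095 = $230.47
457(b) deferral: $2,425.97 × 0.08 = $194.08
Pre-tax total = $230.47 + $194.08 = $424.55
Taxable wages = $2,425.97 − $424.55 = $2,001.42
State withholding: $2,001.42 × 0.06 = $120.09
City income tax: $2,001.42 × 0.005 = $10.01
SDI: $2,425.97 × 0.015 = $36.39
Total deductions = $230.47 + $194.08 + $120.09 + $10.01 + $36.39 = $591.04
Net pay = $2,425.97 − $591.04 = $1,834.93

$1,834.93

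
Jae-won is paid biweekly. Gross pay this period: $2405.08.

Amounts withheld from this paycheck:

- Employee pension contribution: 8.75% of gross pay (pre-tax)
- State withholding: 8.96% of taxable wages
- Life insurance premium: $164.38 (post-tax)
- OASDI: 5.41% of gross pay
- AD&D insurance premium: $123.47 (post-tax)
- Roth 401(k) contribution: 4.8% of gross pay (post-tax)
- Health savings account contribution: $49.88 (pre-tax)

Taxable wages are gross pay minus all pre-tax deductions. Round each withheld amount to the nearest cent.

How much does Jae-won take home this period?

$1419.19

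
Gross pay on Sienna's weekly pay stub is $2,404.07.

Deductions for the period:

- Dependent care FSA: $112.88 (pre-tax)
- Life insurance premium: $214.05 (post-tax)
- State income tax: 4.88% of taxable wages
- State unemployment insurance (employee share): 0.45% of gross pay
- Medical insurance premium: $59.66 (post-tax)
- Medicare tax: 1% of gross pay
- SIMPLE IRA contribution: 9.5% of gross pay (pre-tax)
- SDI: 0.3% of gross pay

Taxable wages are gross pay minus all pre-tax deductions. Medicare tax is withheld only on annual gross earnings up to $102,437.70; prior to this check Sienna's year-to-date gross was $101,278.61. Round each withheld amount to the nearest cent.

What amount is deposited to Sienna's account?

$1,658.81

SIMPLE IRA contribution: $2,404.07 × 0.095 = $228.39
Dependent care FSA: $112.88
Pre-tax total = $228.39 + $112.88 = $341.27
Taxable wages = $2,404.07 − $341.27 = $2,062.80
State income tax: $2,062.80 × 0.0488 = $100.66
State unemployment insurance (employee share): $2,404.07 × 0.0045 = $10.82
Medicare tax: only $102,437.70 − $101,278.61 = $1,159.09 of this check is subject → $1,159.09 × 0.01 = $11.59
SDI: $2,404.07 × 0.003 = $7.21
Medical insurance premium: $59.66
Life insurance premium: $214.05
Total deductions = $228.39 + $112.88 + $100.66 + $10.82 + $11.59 + $7.21 + $59.66 + $214.05 = $745.26
Net pay = $2,404.07 − $745.26 = $1,658.81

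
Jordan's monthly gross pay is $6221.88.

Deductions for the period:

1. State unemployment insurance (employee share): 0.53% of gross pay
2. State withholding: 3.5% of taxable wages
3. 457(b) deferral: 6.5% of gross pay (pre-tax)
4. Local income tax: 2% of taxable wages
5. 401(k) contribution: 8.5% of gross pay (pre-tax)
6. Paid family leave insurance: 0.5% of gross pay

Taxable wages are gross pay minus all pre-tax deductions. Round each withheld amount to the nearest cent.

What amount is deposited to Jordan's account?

$4933.64

457(b) deferral: $6221.88 × 0.065 = $404.42
401(k) contribution: $6221.88 × 0.085 = $528.86
Pre-tax total = $404.42 + $528.86 = $933.28
Taxable wages = $6221.88 − $933.28 = $5288.60
State withholding: $5288.60 × 0.035 = $185.10
Local income tax: $5288.60 × 0.02 = $105.77
State unemployment insurance (employee share): $6221.88 × 0.0053 = $32.98
Paid family leave insurance: $6221.88 × 0.005 = $31.11
Total deductions = $404.42 + $528.86 + $185.10 + $105.77 + $32.98 + $31.11 = $1288.24
Net pay = $6221.88 − $1288.24 = $4933.64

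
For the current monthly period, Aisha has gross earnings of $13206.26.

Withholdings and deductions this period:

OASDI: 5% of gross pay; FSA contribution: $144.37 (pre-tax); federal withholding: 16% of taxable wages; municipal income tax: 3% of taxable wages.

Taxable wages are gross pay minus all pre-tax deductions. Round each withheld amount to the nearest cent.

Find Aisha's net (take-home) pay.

$9919.82

FSA contribution: $144.37
Taxable wages = $13206.26 − $144.37 = $13061.89
Federal withholding: $13061.89 × 0.16 = $2089.90
Municipal income tax: $13061.89 × 0.03 = $391.86
OASDI: $13206.26 × 0.05 = $660.31
Total deductions = $144.37 + $2089.90 + $391.86 + $660.31 = $3286.44
Net pay = $13206.26 − $3286.44 = $9919.82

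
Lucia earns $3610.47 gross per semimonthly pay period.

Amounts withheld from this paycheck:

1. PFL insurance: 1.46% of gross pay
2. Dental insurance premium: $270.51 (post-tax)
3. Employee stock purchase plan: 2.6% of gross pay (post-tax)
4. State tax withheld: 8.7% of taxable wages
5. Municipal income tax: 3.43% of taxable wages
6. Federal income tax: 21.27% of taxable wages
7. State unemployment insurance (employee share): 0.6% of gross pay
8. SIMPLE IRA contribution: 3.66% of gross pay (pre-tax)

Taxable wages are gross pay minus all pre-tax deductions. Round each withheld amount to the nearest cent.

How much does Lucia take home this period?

SIMPLE IRA contribution: $3610.47 × 0.0366 = $132.14
Taxable wages = $3610.47 − $132.14 = $3478.33
State tax withheld: $3478.33 × 0.087 = $302.61
Municipal income tax: $3478.33 × 0.0343 = $119.31
Federal income tax: $3478.33 × 0.2127 = $739.84
State unemployment insurance (employee share): $3610.47 × 0.006 = $21.66
PFL insurance: $3610.47 × 0.0146 = $52.71
Employee stock purchase plan: $3610.47 × 0.026 = $93.87
Dental insurance premium: $270.51
Total deductions = $132.14 + $302.61 + $119.31 + $739.84 + $21.66 + $52.71 + $93.87 + $270.51 = $1732.65
Net pay = $3610.47 − $1732.65 = $1877.82

$1877.82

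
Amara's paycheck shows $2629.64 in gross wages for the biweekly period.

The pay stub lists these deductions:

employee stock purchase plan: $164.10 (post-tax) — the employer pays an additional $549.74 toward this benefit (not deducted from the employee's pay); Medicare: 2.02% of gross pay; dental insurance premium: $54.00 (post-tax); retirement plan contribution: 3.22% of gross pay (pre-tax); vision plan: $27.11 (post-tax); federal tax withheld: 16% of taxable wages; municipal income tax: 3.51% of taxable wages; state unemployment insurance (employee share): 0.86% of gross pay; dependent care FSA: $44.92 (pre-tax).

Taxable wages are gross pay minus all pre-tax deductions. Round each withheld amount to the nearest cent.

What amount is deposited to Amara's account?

Dependent care FSA: $44.92
Retirement plan contribution: $2629.64 × 0.0322 = $84.67
Pre-tax total = $44.92 + $84.67 = $129.59
Taxable wages = $2629.64 − $129.59 = $2500.05
Municipal income tax: $2500.05 × 0.0351 = $87.75
Federal tax withheld: $2500.05 × 0.16 = $400.01
State unemployment insurance (employee share): $2629.64 × 0.0086 = $22.61
Medicare: $2629.64 × 0.0202 = $53.12
Vision plan: $27.11
Dental insurance premium: $54.00
Employee stock purchase plan: $164.10
(Employer's $549.74 toward employee stock purchase plan is not withheld from the employee.)
Total deductions = $44.92 + $84.67 + $87.75 + $400.01 + $22.61 + $53.12 + $27.11 + $54.00 + $164.10 = $938.29
Net pay = $2629.64 − $938.29 = $1691.35

$1691.35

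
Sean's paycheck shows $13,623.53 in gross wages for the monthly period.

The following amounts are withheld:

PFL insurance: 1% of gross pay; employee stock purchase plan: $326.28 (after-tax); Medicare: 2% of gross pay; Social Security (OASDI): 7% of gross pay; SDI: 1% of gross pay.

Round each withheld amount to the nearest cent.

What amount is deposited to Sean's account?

Medicare: $13,623.53 × 0.02 = $272.47
SDI: $13,623.53 × 0.01 = $136.24
Social Security (OASDI): $13,623.53 × 0.07 = $953.65
PFL insurance: $13,623.53 × 0.01 = $136.24
Employee stock purchase plan: $326.28
Total deductions = $272.47 + $136.24 + $953.65 + $136.24 + $326.28 = $1,824.88
Net pay = $13,623.53 − $1,824.88 = $11,798.65

$11,798.65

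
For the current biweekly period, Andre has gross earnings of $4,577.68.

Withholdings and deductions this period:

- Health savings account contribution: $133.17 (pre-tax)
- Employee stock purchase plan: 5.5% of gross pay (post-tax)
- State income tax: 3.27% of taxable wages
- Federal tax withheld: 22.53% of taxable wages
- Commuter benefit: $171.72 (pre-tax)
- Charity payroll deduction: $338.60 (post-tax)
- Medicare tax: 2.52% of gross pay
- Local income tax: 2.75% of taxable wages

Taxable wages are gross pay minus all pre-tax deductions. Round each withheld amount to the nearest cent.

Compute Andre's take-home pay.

$2,347.18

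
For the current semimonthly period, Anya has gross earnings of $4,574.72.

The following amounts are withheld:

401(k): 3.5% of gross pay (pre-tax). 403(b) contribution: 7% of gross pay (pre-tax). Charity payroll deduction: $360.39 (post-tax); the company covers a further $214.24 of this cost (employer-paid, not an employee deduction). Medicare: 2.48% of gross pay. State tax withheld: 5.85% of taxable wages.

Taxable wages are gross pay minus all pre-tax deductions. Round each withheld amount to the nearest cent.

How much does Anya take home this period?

401(k): $4,574.72 × 0.035 = $160.12
403(b) contribution: $4,574.72 × 0.07 = $320.23
Pre-tax total = $160.12 + $320.23 = $480.35
Taxable wages = $4,574.72 − $480.35 = $4,094.37
State tax withheld: $4,094.37 × 0.0585 = $239.52
Medicare: $4,574.72 × 0.0248 = $113.45
Charity payroll deduction: $360.39
(Employer's $214.24 toward charity payroll deduction is not withheld from the employee.)
Total deductions = $160.12 + $320.23 + $239.52 + $113.45 + $360.39 = $1,193.71
Net pay = $4,574.72 − $1,193.71 = $3,381.01

$3,381.01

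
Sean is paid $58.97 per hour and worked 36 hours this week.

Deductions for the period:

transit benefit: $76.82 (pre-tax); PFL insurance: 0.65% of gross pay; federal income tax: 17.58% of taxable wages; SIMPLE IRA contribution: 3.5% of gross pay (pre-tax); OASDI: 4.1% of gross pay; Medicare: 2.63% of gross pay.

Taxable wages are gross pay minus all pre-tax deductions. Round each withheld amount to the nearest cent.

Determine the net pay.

Gross pay: 36 × $58.97 = $2,122.92
Transit benefit: $76.82
SIMPLE IRA contribution: $2,122.92 × 0.035 = $74.30
Pre-tax total = $76.82 + $74.30 = $151.12
Taxable wages = $2,122.92 − $151.12 = $1,971.80
Federal income tax: $1,971.80 × 0.1758 = $346.64
Medicare: $2,122.92 × 0.0263 = $55.83
PFL insurance: $2,122.92 × 0.0065 = $13.80
OASDI: $2,122.92 × 0.041 = $87.04
Total deductions = $76.82 + $74.30 + $346.64 + $55.83 + $13.80 + $87.04 = $654.43
Net pay = $2,122.92 − $654.43 = $1,468.49

$1,468.49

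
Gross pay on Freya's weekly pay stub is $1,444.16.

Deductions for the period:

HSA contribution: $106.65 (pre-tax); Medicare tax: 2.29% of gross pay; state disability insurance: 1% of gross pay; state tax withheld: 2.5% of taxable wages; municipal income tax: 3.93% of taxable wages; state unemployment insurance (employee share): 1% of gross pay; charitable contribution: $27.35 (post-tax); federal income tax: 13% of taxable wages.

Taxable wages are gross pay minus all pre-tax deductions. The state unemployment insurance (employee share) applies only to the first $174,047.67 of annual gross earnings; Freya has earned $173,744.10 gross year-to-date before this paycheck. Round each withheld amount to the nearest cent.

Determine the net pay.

$999.73

HSA contribution: $106.65
Taxable wages = $1,444.16 − $106.65 = $1,337.51
Federal income tax: $1,337.51 × 0.13 = $173.88
Municipal income tax: $1,337.51 × 0.0393 = $52.56
State tax withheld: $1,337.51 × 0.025 = $33.44
Medicare tax: $1,444.16 × 0.0229 = $33.07
State disability insurance: $1,444.16 × 0.01 = $14.44
State unemployment insurance (employee share): only $174,047.67 − $173,744.10 = $303.57 of this check is subject → $303.57 × 0.01 = $3.04
Charitable contribution: $27.35
Total deductions = $106.65 + $173.88 + $52.56 + $33.44 + $33.07 + $14.44 + $3.04 + $27.35 = $444.43
Net pay = $1,444.16 − $444.43 = $999.73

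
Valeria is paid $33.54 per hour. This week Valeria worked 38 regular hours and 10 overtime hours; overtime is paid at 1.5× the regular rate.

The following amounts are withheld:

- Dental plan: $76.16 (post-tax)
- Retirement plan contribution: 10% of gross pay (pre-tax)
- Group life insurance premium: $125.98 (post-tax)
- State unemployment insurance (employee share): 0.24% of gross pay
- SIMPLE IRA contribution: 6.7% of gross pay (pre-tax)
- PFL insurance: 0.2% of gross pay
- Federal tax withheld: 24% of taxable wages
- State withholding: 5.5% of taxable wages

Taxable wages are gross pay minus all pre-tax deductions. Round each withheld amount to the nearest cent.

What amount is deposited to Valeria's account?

Regular pay: 38 × $33.54 = $1,274.52
Overtime pay: 10 × $33.54 × 1.5 = $503.10
Gross pay = $1,274.52 + $503.10 = $1,777.62
Retirement plan contribution: $1,777.62 × 0.1 = $177.76
SIMPLE IRA contribution: $1,777.62 × 0.067 = $119.10
Pre-tax total = $177.76 + $119.10 = $296.86
Taxable wages = $1,777.62 − $296.86 = $1,480.76
Federal tax withheld: $1,480.76 × 0.24 = $355.38
State withholding: $1,480.76 × 0.055 = $81.44
State unemployment insurance (employee share): $1,777.62 × 0.0024 = $4.27
PFL insurance: $1,777.62 × 0.002 = $3.56
Group life insurance premium: $125.98
Dental plan: $76.16
Total deductions = $177.76 + $119.10 + $355.38 + $81.44 + $4.27 + $3.56 + $125.98 + $76.16 = $943.65
Net pay = $1,777.62 − $943.65 = $833.97

$833.97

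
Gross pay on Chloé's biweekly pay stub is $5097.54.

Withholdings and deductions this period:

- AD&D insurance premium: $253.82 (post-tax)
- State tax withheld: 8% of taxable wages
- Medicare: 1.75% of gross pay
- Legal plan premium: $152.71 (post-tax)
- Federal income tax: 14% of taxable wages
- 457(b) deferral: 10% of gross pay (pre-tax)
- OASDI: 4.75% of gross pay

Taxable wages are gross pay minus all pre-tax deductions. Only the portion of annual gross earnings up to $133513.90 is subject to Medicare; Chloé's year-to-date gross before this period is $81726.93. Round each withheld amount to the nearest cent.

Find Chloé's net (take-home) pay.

$2840.61

457(b) deferral: $5097.54 × 0.1 = $509.75
Taxable wages = $5097.54 − $509.75 = $4587.79
State tax withheld: $4587.79 × 0.08 = $367.02
Federal income tax: $4587.79 × 0.14 = $642.29
Medicare: cap not yet reached, full $5097.54 is subject → $5097.54 × 0.0175 = $89.21
OASDI: $5097.54 × 0.0475 = $242.13
Legal plan premium: $152.71
AD&D insurance premium: $253.82
Total deductions = $509.75 + $367.02 + $642.29 + $89.21 + $242.13 + $152.71 + $253.82 = $2256.93
Net pay = $5097.54 − $2256.93 = $2840.61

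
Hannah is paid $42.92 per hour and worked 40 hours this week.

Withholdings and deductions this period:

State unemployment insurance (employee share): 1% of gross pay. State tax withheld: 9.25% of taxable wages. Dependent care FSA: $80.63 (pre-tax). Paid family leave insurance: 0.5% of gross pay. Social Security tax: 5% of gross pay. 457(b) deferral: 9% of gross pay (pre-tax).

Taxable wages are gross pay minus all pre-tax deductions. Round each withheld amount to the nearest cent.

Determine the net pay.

$1233.02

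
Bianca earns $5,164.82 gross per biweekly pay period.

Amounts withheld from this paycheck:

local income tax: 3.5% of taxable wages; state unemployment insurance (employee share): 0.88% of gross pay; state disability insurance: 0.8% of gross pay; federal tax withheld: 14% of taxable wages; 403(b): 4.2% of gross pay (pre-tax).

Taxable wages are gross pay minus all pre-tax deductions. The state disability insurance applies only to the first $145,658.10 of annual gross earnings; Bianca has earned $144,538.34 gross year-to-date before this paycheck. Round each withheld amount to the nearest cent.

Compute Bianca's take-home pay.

403(b): $5,164.82 × 0.042 = $216.92
Taxable wages = $5,164.82 − $216.92 = $4,947.90
Local income tax: $4,947.90 × 0.035 = $173.18
Federal tax withheld: $4,947.90 × 0.14 = $692.71
State disability insurance: only $145,658.10 − $144,538.34 = $1,119.76 of this check is subject → $1,119.76 × 0.008 = $8.96
State unemployment insurance (employee share): $5,164.82 × 0.0088 = $45.45
Total deductions = $216.92 + $173.18 + $692.71 + $8.96 + $45.45 = $1,137.22
Net pay = $5,164.82 − $1,137.22 = $4,027.60

$4,027.60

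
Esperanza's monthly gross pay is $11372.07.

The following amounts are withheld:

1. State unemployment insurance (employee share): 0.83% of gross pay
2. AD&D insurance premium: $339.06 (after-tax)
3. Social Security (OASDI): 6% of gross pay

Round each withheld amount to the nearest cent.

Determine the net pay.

$10256.30

State unemployment insurance (employee share): $11372.07 × 0.0083 = $94.39
Social Security (OASDI): $11372.07 × 0.06 = $682.32
AD&D insurance premium: $339.06
Total deductions = $94.39 + $682.32 + $339.06 = $1115.77
Net pay = $11372.07 − $1115.77 = $10256.30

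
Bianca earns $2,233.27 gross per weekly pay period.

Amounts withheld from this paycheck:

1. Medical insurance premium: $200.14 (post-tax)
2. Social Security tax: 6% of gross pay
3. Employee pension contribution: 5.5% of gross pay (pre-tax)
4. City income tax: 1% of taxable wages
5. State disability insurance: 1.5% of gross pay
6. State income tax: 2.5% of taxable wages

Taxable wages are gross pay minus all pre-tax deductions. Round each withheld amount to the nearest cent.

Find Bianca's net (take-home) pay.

Employee pension contribution: $2,233.27 × 0.055 = $122.83
Taxable wages = $2,233.27 − $122.83 = $2,110.44
City income tax: $2,110.44 × 0.01 = $21.10
State income tax: $2,110.44 × 0.025 = $52.76
State disability insurance: $2,233.27 × 0.015 = $33.50
Social Security tax: $2,233.27 × 0.06 = $134.00
Medical insurance premium: $200.14
Total deductions = $122.83 + $21.10 + $52.76 + $33.50 + $134.00 + $200.14 = $564.33
Net pay = $2,233.27 − $564.33 = $1,668.94

$1,668.94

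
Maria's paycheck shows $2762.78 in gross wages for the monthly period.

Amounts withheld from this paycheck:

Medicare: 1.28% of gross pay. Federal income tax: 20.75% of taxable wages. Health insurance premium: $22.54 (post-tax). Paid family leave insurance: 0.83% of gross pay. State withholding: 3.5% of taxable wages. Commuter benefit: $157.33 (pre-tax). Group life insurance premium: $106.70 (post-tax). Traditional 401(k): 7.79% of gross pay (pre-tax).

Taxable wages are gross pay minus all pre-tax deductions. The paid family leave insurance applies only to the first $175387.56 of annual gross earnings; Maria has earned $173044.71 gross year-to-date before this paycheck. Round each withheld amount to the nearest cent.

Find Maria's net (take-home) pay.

Commuter benefit: $157.33
Traditional 401(k): $2762.78 × 0.0779 = $215.22
Pre-tax total = $157.33 + $215.22 = $372.55
Taxable wages = $2762.78 − $372.55 = $2390.23
State withholding: $2390.23 × 0.035 = $83.66
Federal income tax: $2390.23 × 0.2075 = $495.97
Medicare: $2762.78 × 0.0128 = $35.36
Paid family leave insurance: only $175387.56 − $173044.71 = $2342.85 of this check is subject → $2342.85 × 0.0083 = $19.45
Group life insurance premium: $106.70
Health insurance premium: $22.54
Total deductions = $157.33 + $215.22 + $83.66 + $495.97 + $35.36 + $19.45 + $106.70 + $22.54 = $1136.23
Net pay = $2762.78 − $1136.23 = $1626.55

$1626.55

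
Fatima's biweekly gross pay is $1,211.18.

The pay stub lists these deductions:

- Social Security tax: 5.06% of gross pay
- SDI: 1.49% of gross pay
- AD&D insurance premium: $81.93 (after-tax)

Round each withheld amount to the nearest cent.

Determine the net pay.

SDI: $1,211.18 × 0.0149 = $18.05
Social Security tax: $1,211.18 × 0.0506 = $61.29
AD&D insurance premium: $81.93
Total deductions = $18.05 + $61.29 + $81.93 = $161.27
Net pay = $1,211.18 − $161.27 = $1,049.91

$1,049.91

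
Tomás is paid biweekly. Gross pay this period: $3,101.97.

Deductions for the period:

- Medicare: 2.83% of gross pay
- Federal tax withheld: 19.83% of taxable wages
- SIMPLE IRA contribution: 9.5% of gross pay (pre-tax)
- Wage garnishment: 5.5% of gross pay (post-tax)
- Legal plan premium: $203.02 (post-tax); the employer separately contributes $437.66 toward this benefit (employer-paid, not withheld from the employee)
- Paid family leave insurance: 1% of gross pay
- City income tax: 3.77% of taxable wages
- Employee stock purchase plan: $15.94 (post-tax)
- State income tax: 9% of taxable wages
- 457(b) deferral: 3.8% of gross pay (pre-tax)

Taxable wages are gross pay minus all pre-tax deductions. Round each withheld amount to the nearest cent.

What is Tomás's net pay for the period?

SIMPLE IRA contribution: $3,101.97 × 0.095 = $294.69
457(b) deferral: $3,101.97 × 0.038 = $117.87
Pre-tax total = $294.69 + $117.87 = $412.56
Taxable wages = $3,101.97 − $412.56 = $2,689.41
City income tax: $2,689.41 × 0.0377 = $101.39
State income tax: $2,689.41 × 0.09 = $242.05
Federal tax withheld: $2,689.41 × 0.1983 = $533.31
Medicare: $3,101.97 × 0.0283 = $87.79
Paid family leave insurance: $3,101.97 × 0.01 = $31.02
Employee stock purchase plan: $15.94
Wage garnishment: $3,101.97 × 0.055 = $170.61
Legal plan premium: $203.02
(Employer's $437.66 toward legal plan premium is not withheld from the employee.)
Total deductions = $294.69 + $117.87 + $101.39 + $242.05 + $533.31 + $87.79 + $31.02 + $15.94 + $170.61 + $203.02 = $1,797.69
Net pay = $3,101.97 − $1,797.69 = $1,304.28

$1,304.28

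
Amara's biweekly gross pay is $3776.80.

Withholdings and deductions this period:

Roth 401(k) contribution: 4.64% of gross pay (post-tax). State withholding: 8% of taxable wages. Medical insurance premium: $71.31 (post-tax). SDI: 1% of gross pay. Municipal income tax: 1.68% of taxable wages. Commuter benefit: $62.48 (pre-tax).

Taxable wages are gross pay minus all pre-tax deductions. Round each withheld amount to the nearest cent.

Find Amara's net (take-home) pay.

$3070.45

Commuter benefit: $62.48
Taxable wages = $3776.80 − $62.48 = $3714.32
State withholding: $3714.32 × 0.08 = $297.15
Municipal income tax: $3714.32 × 0.0168 = $62.40
SDI: $3776.80 × 0.01 = $37.77
Medical insurance premium: $71.31
Roth 401(k) contribution: $3776.80 × 0.0464 = $175.24
Total deductions = $62.48 + $297.15 + $62.40 + $37.77 + $71.31 + $175.24 = $706.35
Net pay = $3776.80 − $706.35 = $3070.45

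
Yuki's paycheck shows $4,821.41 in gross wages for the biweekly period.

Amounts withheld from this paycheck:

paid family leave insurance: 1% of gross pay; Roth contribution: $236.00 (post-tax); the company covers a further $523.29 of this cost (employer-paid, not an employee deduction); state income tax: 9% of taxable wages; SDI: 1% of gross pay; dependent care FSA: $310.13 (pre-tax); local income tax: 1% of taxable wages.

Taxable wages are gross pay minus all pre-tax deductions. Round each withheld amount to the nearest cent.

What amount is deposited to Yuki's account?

$3,727.73

Dependent care FSA: $310.13
Taxable wages = $4,821.41 − $310.13 = $4,511.28
State income tax: $4,511.28 × 0.09 = $406.02
Local income tax: $4,511.28 × 0.01 = $45.11
Paid family leave insurance: $4,821.41 × 0.01 = $48.21
SDI: $4,821.41 × 0.01 = $48.21
Roth contribution: $236.00
(Employer's $523.29 toward Roth contribution is not withheld from the employee.)
Total deductions = $310.13 + $406.02 + $45.11 + $48.21 + $48.21 + $236.00 = $1,093.68
Net pay = $4,821.41 − $1,093.68 = $3,727.73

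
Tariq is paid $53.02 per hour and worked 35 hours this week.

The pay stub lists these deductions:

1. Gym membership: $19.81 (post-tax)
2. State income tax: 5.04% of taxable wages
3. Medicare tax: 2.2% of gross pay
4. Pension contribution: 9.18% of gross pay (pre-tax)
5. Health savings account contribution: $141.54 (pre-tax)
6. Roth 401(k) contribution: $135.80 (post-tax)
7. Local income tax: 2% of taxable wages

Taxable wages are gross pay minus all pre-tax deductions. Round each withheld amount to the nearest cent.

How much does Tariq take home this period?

Gross pay: 35 × $53.02 = $1855.70
Pension contribution: $1855.70 × 0.0918 = $170.35
Health savings account contribution: $141.54
Pre-tax total = $170.35 + $141.54 = $311.89
Taxable wages = $1855.70 − $311.89 = $1543.81
State income tax: $1543.81 × 0.0504 = $77.81
Local income tax: $1543.81 × 0.02 = $30.88
Medicare tax: $1855.70 × 0.022 = $40.83
Roth 401(k) contribution: $135.80
Gym membership: $19.81
Total deductions = $170.35 + $141.54 + $77.81 + $30.88 + $40.83 + $135.80 + $19.81 = $617.02
Net pay = $1855.70 − $617.02 = $1238.68

$1238.68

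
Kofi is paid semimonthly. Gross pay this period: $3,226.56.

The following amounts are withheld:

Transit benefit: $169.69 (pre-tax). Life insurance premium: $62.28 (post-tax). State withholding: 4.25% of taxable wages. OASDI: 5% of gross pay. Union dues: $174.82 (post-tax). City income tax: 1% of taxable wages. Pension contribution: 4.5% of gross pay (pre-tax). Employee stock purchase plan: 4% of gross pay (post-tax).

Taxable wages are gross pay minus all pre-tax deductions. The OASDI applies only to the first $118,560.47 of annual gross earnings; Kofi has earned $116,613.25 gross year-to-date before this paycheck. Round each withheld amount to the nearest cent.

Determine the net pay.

Pension contribution: $3,226.56 × 0.045 = $145.20
Transit benefit: $169.69
Pre-tax total = $145.20 + $169.69 = $314.89
Taxable wages = $3,226.56 − $314.89 = $2,911.67
City income tax: $2,911.67 × 0.01 = $29.12
State withholding: $2,911.67 × 0.0425 = $123.75
OASDI: only $118,560.47 − $116,613.25 = $1,947.22 of this check is subject → $1,947.22 × 0.05 = $97.36
Union dues: $174.82
Employee stock purchase plan: $3,226.56 × 0.04 = $129.06
Life insurance premium: $62.28
Total deductions = $145.20 + $169.69 + $29.12 + $123.75 + $97.36 + $174.82 + $129.06 + $62.28 = $931.28
Net pay = $3,226.56 − $931.28 = $2,295.28

$2,295.28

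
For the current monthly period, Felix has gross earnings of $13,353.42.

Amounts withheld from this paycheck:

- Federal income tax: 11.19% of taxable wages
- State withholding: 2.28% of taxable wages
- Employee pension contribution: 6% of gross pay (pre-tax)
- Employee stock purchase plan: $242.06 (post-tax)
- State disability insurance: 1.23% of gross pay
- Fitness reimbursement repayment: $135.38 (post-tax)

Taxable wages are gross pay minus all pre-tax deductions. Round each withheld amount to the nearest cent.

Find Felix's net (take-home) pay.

Employee pension contribution: $13,353.42 × 0.06 = $801.21
Taxable wages = $13,353.42 − $801.21 = $12,552.21
Federal income tax: $12,552.21 × 0.1119 = $1,404.59
State withholding: $12,552.21 × 0.0228 = $286.19
State disability insurance: $13,353.42 × 0.0123 = $164.25
Fitness reimbursement repayment: $135.38
Employee stock purchase plan: $242.06
Total deductions = $801.21 + $1,404.59 + $286.19 + $164.25 + $135.38 + $242.06 = $3,033.68
Net pay = $13,353.42 − $3,033.68 = $10,319.74

$10,319.74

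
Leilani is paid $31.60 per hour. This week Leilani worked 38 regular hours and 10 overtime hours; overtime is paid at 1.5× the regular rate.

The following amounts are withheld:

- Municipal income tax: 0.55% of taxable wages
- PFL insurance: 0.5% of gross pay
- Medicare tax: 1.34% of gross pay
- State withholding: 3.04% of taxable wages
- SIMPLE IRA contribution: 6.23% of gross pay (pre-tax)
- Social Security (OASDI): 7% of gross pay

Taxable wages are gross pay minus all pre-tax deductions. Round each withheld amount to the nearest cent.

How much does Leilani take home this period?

$1,366.03

Regular pay: 38 × $31.60 = $1,200.80
Overtime pay: 10 × $31.60 × 1.5 = $474.00
Gross pay = $1,200.80 + $474.00 = $1,674.80
SIMPLE IRA contribution: $1,674.80 × 0.0623 = $104.34
Taxable wages = $1,674.80 − $104.34 = $1,570.46
State withholding: $1,570.46 × 0.0304 = $47.74
Municipal income tax: $1,570.46 × 0.0055 = $8.64
PFL insurance: $1,674.80 × 0.005 = $8.37
Social Security (OASDI): $1,674.80 × 0.07 = $117.24
Medicare tax: $1,674.80 × 0.0134 = $22.44
Total deductions = $104.34 + $47.74 + $8.64 + $8.37 + $117.24 + $22.44 = $308.77
Net pay = $1,674.80 − $308.77 = $1,366.03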